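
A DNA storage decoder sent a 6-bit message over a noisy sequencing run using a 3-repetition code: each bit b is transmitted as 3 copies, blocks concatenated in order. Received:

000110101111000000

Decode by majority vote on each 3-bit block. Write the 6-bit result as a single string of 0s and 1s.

011100

Block 1 (000): 0 ones → 0
Block 2 (110): 2 ones → 1
Block 3 (101): 2 ones → 1
Block 4 (111): 3 ones → 1
Block 5 (000): 0 ones → 0
Block 6 (000): 0 ones → 0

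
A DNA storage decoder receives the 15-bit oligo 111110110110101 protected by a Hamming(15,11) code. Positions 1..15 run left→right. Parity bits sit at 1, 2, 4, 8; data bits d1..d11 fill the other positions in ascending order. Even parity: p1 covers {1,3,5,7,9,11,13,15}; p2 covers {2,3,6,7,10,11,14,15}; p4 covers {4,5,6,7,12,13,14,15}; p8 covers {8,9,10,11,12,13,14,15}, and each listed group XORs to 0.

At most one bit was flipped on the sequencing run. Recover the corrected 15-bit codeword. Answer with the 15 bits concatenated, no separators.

111110110110001

s1 (pos 1,3,5,7,9,11,13,15): 1⊕1⊕1⊕1⊕0⊕1⊕1⊕1 = 1
s2 (pos 2,3,6,7,10,11,14,15): 1⊕1⊕0⊕1⊕1⊕1⊕0⊕1 = 0
s4 (pos 4,5,6,7,12,13,14,15): 1⊕1⊕0⊕1⊕0⊕1⊕0⊕1 = 1
s8 (pos 8,9,10,11,12,13,14,15): 1⊕0⊕1⊕1⊕0⊕1⊕0⊕1 = 1
Syndrome s8…s1 = 1101 → error at position 13.
Flip position 13: 111110110110101 → 111110110110001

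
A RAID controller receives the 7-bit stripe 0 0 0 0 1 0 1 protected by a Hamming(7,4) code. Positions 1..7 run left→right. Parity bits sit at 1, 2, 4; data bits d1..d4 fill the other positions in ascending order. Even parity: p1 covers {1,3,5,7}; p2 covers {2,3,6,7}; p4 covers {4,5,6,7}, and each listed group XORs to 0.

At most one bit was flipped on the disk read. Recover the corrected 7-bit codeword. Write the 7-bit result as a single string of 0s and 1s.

0100101

s1 (pos 1,3,5,7): 0⊕0⊕1⊕1 = 0
s2 (pos 2,3,6,7): 0⊕0⊕0⊕1 = 1
s4 (pos 4,5,6,7): 0⊕1⊕0⊕1 = 0
Syndrome s4…s1 = 010 → error at position 2.
Flip position 2: 0000101 → 0100101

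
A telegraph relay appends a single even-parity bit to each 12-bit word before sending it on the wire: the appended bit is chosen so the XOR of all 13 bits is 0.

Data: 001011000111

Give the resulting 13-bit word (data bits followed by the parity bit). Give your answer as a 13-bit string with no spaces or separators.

0010110001110

XOR of the 12 data bits: 0⊕0⊕1⊕0⊕1⊕1⊕0⊕0⊕0⊕1⊕1⊕1 = 0
Parity bit = 0 (so all 13 bits XOR to 0).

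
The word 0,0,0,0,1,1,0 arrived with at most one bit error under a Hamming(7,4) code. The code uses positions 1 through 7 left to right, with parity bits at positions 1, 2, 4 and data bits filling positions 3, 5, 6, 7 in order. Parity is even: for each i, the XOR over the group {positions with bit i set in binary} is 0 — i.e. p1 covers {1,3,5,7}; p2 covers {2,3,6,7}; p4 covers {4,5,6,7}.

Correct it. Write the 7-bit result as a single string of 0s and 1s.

s1 (pos 1,3,5,7): 0⊕0⊕1⊕0 = 1
s2 (pos 2,3,6,7): 0⊕0⊕1⊕0 = 1
s4 (pos 4,5,6,7): 0⊕1⊕1⊕0 = 0
Syndrome s4…s1 = 011 → error at position 3.
Flip position 3: 0000110 → 0010110

0010110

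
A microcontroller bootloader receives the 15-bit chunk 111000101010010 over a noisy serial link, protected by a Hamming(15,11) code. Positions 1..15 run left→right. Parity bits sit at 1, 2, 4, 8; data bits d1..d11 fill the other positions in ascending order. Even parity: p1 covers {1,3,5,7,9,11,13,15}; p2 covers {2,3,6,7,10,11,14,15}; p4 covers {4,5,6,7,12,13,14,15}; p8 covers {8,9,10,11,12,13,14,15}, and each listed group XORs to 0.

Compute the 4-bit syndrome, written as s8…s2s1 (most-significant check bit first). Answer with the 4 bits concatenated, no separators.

s1 (pos 1,3,5,7,9,11,13,15): 1⊕1⊕0⊕1⊕1⊕1⊕0⊕0 = 1
s2 (pos 2,3,6,7,10,11,14,15): 1⊕1⊕0⊕1⊕0⊕1⊕1⊕0 = 1
s4 (pos 4,5,6,7,12,13,14,15): 0⊕0⊕0⊕1⊕0⊕0⊕1⊕0 = 0
s8 (pos 8,9,10,11,12,13,14,15): 0⊕1⊕0⊕1⊕0⊕0⊕1⊕0 = 1
Syndrome s8…s1 = 1011 → error at position 11.

1011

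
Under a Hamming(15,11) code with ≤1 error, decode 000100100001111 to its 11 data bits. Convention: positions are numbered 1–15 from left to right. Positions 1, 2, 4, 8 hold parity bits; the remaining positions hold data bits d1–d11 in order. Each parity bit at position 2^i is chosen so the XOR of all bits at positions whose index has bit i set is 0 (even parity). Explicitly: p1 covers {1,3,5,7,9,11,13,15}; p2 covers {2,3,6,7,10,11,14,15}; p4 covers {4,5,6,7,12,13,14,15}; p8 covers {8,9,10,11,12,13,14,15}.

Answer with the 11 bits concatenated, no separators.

s1 (pos 1,3,5,7,9,11,13,15): 0⊕0⊕0⊕1⊕0⊕0⊕1⊕1 = 1
s2 (pos 2,3,6,7,10,11,14,15): 0⊕0⊕0⊕1⊕0⊕0⊕1⊕1 = 1
s4 (pos 4,5,6,7,12,13,14,15): 1⊕0⊕0⊕1⊕1⊕1⊕1⊕1 = 0
s8 (pos 8,9,10,11,12,13,14,15): 0⊕0⊕0⊕0⊕1⊕1⊕1⊕1 = 0
Syndrome s8…s1 = 0011 → error at position 3.
Flip position 3: 000100100001111 → 001100100001111
Read data bits from positions 3,5,6,7,9,10,11,12,13,14,15: 10010001111

10010001111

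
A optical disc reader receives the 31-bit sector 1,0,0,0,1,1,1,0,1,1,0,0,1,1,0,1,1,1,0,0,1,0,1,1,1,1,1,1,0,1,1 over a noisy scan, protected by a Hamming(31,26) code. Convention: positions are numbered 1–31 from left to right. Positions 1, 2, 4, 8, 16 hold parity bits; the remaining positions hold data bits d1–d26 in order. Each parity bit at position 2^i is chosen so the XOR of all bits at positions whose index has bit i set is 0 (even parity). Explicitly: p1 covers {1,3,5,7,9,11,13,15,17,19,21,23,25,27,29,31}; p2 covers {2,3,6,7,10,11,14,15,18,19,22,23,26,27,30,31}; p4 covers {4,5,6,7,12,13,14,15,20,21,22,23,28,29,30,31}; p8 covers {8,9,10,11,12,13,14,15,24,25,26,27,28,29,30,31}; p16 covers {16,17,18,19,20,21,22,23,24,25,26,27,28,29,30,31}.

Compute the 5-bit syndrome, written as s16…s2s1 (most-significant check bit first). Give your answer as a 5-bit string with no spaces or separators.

s1 (pos 1,3,5,7,9,11,13,15,17,19,21,23,25,27,29,31): 1⊕0⊕1⊕1⊕1⊕0⊕1⊕0⊕1⊕0⊕1⊕1⊕1⊕1⊕0⊕1 = 1
s2 (pos 2,3,6,7,10,11,14,15,18,19,22,23,26,27,30,31): 0⊕0⊕1⊕1⊕1⊕0⊕1⊕0⊕1⊕0⊕0⊕1⊕1⊕1⊕1⊕1 = 0
s4 (pos 4,5,6,7,12,13,14,15,20,21,22,23,28,29,30,31): 0⊕1⊕1⊕1⊕0⊕1⊕1⊕0⊕0⊕1⊕0⊕1⊕1⊕0⊕1⊕1 = 0
s8 (pos 8,9,10,11,12,13,14,15,24,25,26,27,28,29,30,31): 0⊕1⊕1⊕0⊕0⊕1⊕1⊕0⊕1⊕1⊕1⊕1⊕1⊕0⊕1⊕1 = 1
s16 (pos 16,17,18,19,20,21,22,23,24,25,26,27,28,29,30,31): 1⊕1⊕1⊕0⊕0⊕1⊕0⊕1⊕1⊕1⊕1⊕1⊕1⊕0⊕1⊕1 = 0
Syndrome s16…s1 = 01001 → error at position 9.

01001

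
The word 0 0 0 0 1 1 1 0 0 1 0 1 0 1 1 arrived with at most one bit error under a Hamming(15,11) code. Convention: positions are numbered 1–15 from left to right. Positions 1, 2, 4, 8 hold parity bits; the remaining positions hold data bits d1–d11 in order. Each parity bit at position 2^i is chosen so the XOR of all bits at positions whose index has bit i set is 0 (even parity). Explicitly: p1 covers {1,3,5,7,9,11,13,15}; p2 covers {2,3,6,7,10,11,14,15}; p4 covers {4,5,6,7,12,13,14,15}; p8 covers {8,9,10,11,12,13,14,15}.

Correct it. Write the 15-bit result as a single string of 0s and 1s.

s1 (pos 1,3,5,7,9,11,13,15): 0⊕0⊕1⊕1⊕0⊕0⊕0⊕1 = 1
s2 (pos 2,3,6,7,10,11,14,15): 0⊕0⊕1⊕1⊕1⊕0⊕1⊕1 = 1
s4 (pos 4,5,6,7,12,13,14,15): 0⊕1⊕1⊕1⊕1⊕0⊕1⊕1 = 0
s8 (pos 8,9,10,11,12,13,14,15): 0⊕0⊕1⊕0⊕1⊕0⊕1⊕1 = 0
Syndrome s8…s1 = 0011 → error at position 3.
Flip position 3: 000011100101011 → 001011100101011

001011100101011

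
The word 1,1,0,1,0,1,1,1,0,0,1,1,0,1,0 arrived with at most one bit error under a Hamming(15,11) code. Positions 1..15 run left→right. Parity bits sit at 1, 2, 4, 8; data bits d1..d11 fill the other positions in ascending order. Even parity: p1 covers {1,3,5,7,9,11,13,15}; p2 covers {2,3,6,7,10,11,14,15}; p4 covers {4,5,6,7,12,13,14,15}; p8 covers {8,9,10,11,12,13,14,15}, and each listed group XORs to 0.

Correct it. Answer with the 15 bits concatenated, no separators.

s1 (pos 1,3,5,7,9,11,13,15): 1⊕0⊕0⊕1⊕0⊕1⊕0⊕0 = 1
s2 (pos 2,3,6,7,10,11,14,15): 1⊕0⊕1⊕1⊕0⊕1⊕1⊕0 = 1
s4 (pos 4,5,6,7,12,13,14,15): 1⊕0⊕1⊕1⊕1⊕0⊕1⊕0 = 1
s8 (pos 8,9,10,11,12,13,14,15): 1⊕0⊕0⊕1⊕1⊕0⊕1⊕0 = 0
Syndrome s8…s1 = 0111 → error at position 7.
Flip position 7: 110101110011010 → 110101010011010

110101010011010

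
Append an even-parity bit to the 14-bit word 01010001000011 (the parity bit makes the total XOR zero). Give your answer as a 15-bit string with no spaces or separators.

XOR of the 14 data bits: 0⊕1⊕0⊕1⊕0⊕0⊕0⊕1⊕0⊕0⊕0⊕0⊕1⊕1 = 1
Parity bit = 1 (so all 15 bits XOR to 0).

010100010000111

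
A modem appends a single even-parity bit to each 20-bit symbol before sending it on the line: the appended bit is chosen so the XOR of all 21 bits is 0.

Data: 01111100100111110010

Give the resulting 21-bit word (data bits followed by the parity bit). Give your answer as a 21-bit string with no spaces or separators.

XOR of the 20 data bits: 0⊕1⊕1⊕1⊕1⊕1⊕0⊕0⊕1⊕0⊕0⊕1⊕1⊕1⊕1⊕1⊕0⊕0⊕1⊕0 = 0
Parity bit = 0 (so all 21 bits XOR to 0).

011111001001111100100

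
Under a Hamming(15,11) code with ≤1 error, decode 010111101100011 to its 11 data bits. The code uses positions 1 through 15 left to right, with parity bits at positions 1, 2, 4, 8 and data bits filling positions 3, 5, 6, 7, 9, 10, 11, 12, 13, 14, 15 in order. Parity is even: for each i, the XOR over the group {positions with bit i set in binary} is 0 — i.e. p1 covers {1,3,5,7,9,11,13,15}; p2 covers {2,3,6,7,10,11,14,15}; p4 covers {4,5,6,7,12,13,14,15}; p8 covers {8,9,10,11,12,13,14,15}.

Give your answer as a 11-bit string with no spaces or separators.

01111100011

s1 (pos 1,3,5,7,9,11,13,15): 0⊕0⊕1⊕1⊕1⊕0⊕0⊕1 = 0
s2 (pos 2,3,6,7,10,11,14,15): 1⊕0⊕1⊕1⊕1⊕0⊕1⊕1 = 0
s4 (pos 4,5,6,7,12,13,14,15): 1⊕1⊕1⊕1⊕0⊕0⊕1⊕1 = 0
s8 (pos 8,9,10,11,12,13,14,15): 0⊕1⊕1⊕0⊕0⊕0⊕1⊕1 = 0
Syndrome s8…s1 = 0000 → no error.
Read data bits from positions 3,5,6,7,9,10,11,12,13,14,15: 01111100011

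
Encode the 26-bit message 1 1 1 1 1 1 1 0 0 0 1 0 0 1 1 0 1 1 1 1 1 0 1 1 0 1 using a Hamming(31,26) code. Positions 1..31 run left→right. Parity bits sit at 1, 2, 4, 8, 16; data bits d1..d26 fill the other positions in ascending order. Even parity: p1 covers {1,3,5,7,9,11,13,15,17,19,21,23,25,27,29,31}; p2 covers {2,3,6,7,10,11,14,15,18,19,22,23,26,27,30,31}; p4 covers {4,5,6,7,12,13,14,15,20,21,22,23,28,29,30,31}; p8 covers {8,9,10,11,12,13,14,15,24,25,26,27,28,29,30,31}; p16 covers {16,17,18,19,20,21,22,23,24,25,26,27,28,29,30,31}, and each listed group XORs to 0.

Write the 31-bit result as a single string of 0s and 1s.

1110111011100010001101111101101

Place data at non-parity positions: p1 p2 1 p4 1 1 1 p8 1 1 1 0 0 0 1 p16 0 0 1 1 0 1 1 1 1 1 0 1 1 0 1
p1 (pos 1,3,5,7,9,11,13,15,17,19,21,23,25,27,29,31): XOR of data positions = 1⊕1⊕1⊕1⊕1⊕0⊕1⊕0⊕1⊕0⊕1⊕1⊕0⊕1⊕1 = 1
p2 (pos 2,3,6,7,10,11,14,15,18,19,22,23,26,27,30,31): XOR of data positions = 1⊕1⊕1⊕1⊕1⊕0⊕1⊕0⊕1⊕1⊕1⊕1⊕0⊕0⊕1 = 1
p4 (pos 4,5,6,7,12,13,14,15,20,21,22,23,28,29,30,31): XOR of data positions = 1⊕1⊕1⊕0⊕0⊕0⊕1⊕1⊕0⊕1⊕1⊕1⊕1⊕0⊕1 = 0
p8 (pos 8,9,10,11,12,13,14,15,24,25,26,27,28,29,30,31): XOR of data positions = 1⊕1⊕1⊕0⊕0⊕0⊕1⊕1⊕1⊕1⊕0⊕1⊕1⊕0⊕1 = 0
p16 (pos 16,17,18,19,20,21,22,23,24,25,26,27,28,29,30,31): XOR of data positions = 0⊕0⊕1⊕1⊕0⊕1⊕1⊕1⊕1⊕1⊕0⊕1⊕1⊕0⊕1 = 0
Codeword: 1110111011100010001101111101101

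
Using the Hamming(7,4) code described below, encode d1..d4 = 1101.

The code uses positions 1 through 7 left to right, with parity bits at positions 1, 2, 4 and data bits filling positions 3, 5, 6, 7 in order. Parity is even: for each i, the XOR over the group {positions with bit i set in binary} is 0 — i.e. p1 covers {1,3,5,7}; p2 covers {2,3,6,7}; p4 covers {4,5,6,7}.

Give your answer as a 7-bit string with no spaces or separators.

Place data at non-parity positions: p1 p2 1 p4 1 0 1
p1 (pos 1,3,5,7): XOR of data positions = 1⊕1⊕1 = 1
p2 (pos 2,3,6,7): XOR of data positions = 1⊕0⊕1 = 0
p4 (pos 4,5,6,7): XOR of data positions = 1⊕0⊕1 = 0
Codeword: 1010101

1010101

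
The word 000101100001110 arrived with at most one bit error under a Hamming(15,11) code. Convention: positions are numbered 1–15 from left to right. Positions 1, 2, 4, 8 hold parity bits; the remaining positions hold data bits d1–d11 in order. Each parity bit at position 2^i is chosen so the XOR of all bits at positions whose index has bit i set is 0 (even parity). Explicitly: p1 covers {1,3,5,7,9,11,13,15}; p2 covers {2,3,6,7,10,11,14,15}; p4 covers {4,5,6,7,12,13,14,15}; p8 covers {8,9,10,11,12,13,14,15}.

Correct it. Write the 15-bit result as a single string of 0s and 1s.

000101100101110

s1 (pos 1,3,5,7,9,11,13,15): 0⊕0⊕0⊕1⊕0⊕0⊕1⊕0 = 0
s2 (pos 2,3,6,7,10,11,14,15): 0⊕0⊕1⊕1⊕0⊕0⊕1⊕0 = 1
s4 (pos 4,5,6,7,12,13,14,15): 1⊕0⊕1⊕1⊕1⊕1⊕1⊕0 = 0
s8 (pos 8,9,10,11,12,13,14,15): 0⊕0⊕0⊕0⊕1⊕1⊕1⊕0 = 1
Syndrome s8…s1 = 1010 → error at position 10.
Flip position 10: 000101100001110 → 000101100101110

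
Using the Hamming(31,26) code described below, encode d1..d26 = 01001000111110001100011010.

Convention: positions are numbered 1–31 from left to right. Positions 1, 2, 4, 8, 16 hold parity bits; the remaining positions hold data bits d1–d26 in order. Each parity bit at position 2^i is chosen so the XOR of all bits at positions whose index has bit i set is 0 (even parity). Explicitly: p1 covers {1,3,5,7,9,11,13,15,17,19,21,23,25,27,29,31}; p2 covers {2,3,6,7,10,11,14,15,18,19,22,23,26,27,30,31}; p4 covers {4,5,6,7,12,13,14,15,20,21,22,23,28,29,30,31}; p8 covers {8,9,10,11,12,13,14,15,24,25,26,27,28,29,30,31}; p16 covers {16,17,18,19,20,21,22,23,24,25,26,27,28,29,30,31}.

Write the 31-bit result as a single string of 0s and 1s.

1100100110001111110001100011010

Place data at non-parity positions: p1 p2 0 p4 1 0 0 p8 1 0 0 0 1 1 1 p16 1 1 0 0 0 1 1 0 0 0 1 1 0 1 0
p1 (pos 1,3,5,7,9,11,13,15,17,19,21,23,25,27,29,31): XOR of data positions = 0⊕1⊕0⊕1⊕0⊕1⊕1⊕1⊕0⊕0⊕1⊕0⊕1⊕0⊕0 = 1
p2 (pos 2,3,6,7,10,11,14,15,18,19,22,23,26,27,30,31): XOR of data positions = 0⊕0⊕0⊕0⊕0⊕1⊕1⊕1⊕0⊕1⊕1⊕0⊕1⊕1⊕0 = 1
p4 (pos 4,5,6,7,12,13,14,15,20,21,22,23,28,29,30,31): XOR of data positions = 1⊕0⊕0⊕0⊕1⊕1⊕1⊕0⊕0⊕1⊕1⊕1⊕0⊕1⊕0 = 0
p8 (pos 8,9,10,11,12,13,14,15,24,25,26,27,28,29,30,31): XOR of data positions = 1⊕0⊕0⊕0⊕1⊕1⊕1⊕0⊕0⊕0⊕1⊕1⊕0⊕1⊕0 = 1
p16 (pos 16,17,18,19,20,21,22,23,24,25,26,27,28,29,30,31): XOR of data positions = 1⊕1⊕0⊕0⊕0⊕1⊕1⊕0⊕0⊕0⊕1⊕1⊕0⊕1⊕0 = 1
Codeword: 1100100110001111110001100011010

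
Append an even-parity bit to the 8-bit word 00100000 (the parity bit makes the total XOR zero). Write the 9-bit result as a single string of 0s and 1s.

001000001

XOR of the 8 data bits: 0⊕0⊕1⊕0⊕0⊕0⊕0⊕0 = 1
Parity bit = 1 (so all 9 bits XOR to 0).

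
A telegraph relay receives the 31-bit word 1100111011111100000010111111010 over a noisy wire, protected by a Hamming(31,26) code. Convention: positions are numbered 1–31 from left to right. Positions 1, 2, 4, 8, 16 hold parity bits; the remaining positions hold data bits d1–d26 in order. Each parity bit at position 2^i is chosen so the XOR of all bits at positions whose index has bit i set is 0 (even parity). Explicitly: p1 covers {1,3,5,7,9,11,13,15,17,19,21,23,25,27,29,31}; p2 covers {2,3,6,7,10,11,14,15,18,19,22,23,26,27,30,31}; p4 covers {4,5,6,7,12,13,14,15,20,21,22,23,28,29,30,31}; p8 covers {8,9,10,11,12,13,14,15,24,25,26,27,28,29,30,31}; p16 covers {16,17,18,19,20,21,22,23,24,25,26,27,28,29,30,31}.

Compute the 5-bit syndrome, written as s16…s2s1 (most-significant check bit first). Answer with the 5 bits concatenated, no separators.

00000

s1 (pos 1,3,5,7,9,11,13,15,17,19,21,23,25,27,29,31): 1⊕0⊕1⊕1⊕1⊕1⊕1⊕0⊕0⊕0⊕1⊕1⊕1⊕1⊕0⊕0 = 0
s2 (pos 2,3,6,7,10,11,14,15,18,19,22,23,26,27,30,31): 1⊕0⊕1⊕1⊕1⊕1⊕1⊕0⊕0⊕0⊕0⊕1⊕1⊕1⊕1⊕0 = 0
s4 (pos 4,5,6,7,12,13,14,15,20,21,22,23,28,29,30,31): 0⊕1⊕1⊕1⊕1⊕1⊕1⊕0⊕0⊕1⊕0⊕1⊕1⊕0⊕1⊕0 = 0
s8 (pos 8,9,10,11,12,13,14,15,24,25,26,27,28,29,30,31): 0⊕1⊕1⊕1⊕1⊕1⊕1⊕0⊕1⊕1⊕1⊕1⊕1⊕0⊕1⊕0 = 0
s16 (pos 16,17,18,19,20,21,22,23,24,25,26,27,28,29,30,31): 0⊕0⊕0⊕0⊕0⊕1⊕0⊕1⊕1⊕1⊕1⊕1⊕1⊕0⊕1⊕0 = 0
Syndrome s16…s1 = 00000 → no error.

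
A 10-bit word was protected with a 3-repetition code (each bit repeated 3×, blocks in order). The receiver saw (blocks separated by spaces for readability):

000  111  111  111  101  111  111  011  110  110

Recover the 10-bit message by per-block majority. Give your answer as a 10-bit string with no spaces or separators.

Block 1 (000): 0 ones → 0
Block 2 (111): 3 ones → 1
Block 3 (111): 3 ones → 1
Block 4 (111): 3 ones → 1
Block 5 (101): 2 ones → 1
Block 6 (111): 3 ones → 1
Block 7 (111): 3 ones → 1
Block 8 (011): 2 ones → 1
Block 9 (110): 2 ones → 1
Block 10 (110): 2 ones → 1

0111111111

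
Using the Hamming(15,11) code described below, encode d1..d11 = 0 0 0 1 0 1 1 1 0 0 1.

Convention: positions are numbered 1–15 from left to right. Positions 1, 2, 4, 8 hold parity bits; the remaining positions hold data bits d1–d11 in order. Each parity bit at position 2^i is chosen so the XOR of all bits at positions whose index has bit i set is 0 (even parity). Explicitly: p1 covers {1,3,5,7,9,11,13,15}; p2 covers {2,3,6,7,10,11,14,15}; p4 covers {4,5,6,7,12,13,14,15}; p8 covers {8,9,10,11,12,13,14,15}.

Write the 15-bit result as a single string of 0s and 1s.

100100100111001

Place data at non-parity positions: p1 p2 0 p4 0 0 1 p8 0 1 1 1 0 0 1
p1 (pos 1,3,5,7,9,11,13,15): XOR of data positions = 0⊕0⊕1⊕0⊕1⊕0⊕1 = 1
p2 (pos 2,3,6,7,10,11,14,15): XOR of data positions = 0⊕0⊕1⊕1⊕1⊕0⊕1 = 0
p4 (pos 4,5,6,7,12,13,14,15): XOR of data positions = 0⊕0⊕1⊕1⊕0⊕0⊕1 = 1
p8 (pos 8,9,10,11,12,13,14,15): XOR of data positions = 0⊕1⊕1⊕1⊕0⊕0⊕1 = 0
Codeword: 100100100111001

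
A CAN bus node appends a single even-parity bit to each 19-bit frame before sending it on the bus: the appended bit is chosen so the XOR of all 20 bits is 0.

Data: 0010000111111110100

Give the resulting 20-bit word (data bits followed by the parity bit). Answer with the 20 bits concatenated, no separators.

XOR of the 19 data bits: 0⊕0⊕1⊕0⊕0⊕0⊕0⊕1⊕1⊕1⊕1⊕1⊕1⊕1⊕1⊕0⊕1⊕0⊕0 = 0
Parity bit = 0 (so all 20 bits XOR to 0).

00100001111111101000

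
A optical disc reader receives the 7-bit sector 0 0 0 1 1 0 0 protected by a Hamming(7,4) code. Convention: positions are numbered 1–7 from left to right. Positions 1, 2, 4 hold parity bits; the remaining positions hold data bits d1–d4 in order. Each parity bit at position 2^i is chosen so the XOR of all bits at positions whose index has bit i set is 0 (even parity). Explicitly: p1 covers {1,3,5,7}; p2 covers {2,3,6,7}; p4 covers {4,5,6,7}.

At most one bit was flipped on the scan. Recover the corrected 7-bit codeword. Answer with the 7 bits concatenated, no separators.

s1 (pos 1,3,5,7): 0⊕0⊕1⊕0 = 1
s2 (pos 2,3,6,7): 0⊕0⊕0⊕0 = 0
s4 (pos 4,5,6,7): 1⊕1⊕0⊕0 = 0
Syndrome s4…s1 = 001 → error at position 1.
Flip position 1: 0001100 → 1001100

1001100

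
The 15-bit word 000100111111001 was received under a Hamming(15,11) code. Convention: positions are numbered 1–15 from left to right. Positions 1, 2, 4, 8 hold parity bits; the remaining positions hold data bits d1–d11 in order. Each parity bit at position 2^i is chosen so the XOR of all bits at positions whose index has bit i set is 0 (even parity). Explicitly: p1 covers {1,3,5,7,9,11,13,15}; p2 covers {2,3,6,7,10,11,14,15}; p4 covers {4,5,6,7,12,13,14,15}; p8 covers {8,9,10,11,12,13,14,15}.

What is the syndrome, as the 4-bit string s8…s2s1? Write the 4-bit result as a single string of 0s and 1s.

s1 (pos 1,3,5,7,9,11,13,15): 0⊕0⊕0⊕1⊕1⊕1⊕0⊕1 = 0
s2 (pos 2,3,6,7,10,11,14,15): 0⊕0⊕0⊕1⊕1⊕1⊕0⊕1 = 0
s4 (pos 4,5,6,7,12,13,14,15): 1⊕0⊕0⊕1⊕1⊕0⊕0⊕1 = 0
s8 (pos 8,9,10,11,12,13,14,15): 1⊕1⊕1⊕1⊕1⊕0⊕0⊕1 = 0
Syndrome s8…s1 = 0000 → no error.

0000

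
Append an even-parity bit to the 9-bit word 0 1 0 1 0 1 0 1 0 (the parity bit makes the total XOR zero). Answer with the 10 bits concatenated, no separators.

XOR of the 9 data bits: 0⊕1⊕0⊕1⊕0⊕1⊕0⊕1⊕0 = 0
Parity bit = 0 (so all 10 bits XOR to 0).

0101010100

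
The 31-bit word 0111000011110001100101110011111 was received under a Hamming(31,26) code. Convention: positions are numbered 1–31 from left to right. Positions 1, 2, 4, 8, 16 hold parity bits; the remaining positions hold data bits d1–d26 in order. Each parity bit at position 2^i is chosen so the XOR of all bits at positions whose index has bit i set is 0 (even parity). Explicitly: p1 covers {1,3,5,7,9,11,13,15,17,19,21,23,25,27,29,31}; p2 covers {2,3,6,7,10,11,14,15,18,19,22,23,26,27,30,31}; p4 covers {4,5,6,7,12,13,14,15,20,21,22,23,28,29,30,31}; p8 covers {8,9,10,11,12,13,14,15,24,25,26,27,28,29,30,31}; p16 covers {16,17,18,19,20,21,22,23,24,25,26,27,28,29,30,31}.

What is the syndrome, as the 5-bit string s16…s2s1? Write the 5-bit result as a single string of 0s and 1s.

s1 (pos 1,3,5,7,9,11,13,15,17,19,21,23,25,27,29,31): 0⊕1⊕0⊕0⊕1⊕1⊕0⊕0⊕1⊕0⊕0⊕1⊕0⊕1⊕1⊕1 = 0
s2 (pos 2,3,6,7,10,11,14,15,18,19,22,23,26,27,30,31): 1⊕1⊕0⊕0⊕1⊕1⊕0⊕0⊕0⊕0⊕1⊕1⊕0⊕1⊕1⊕1 = 1
s4 (pos 4,5,6,7,12,13,14,15,20,21,22,23,28,29,30,31): 1⊕0⊕0⊕0⊕1⊕0⊕0⊕0⊕1⊕0⊕1⊕1⊕1⊕1⊕1⊕1 = 1
s8 (pos 8,9,10,11,12,13,14,15,24,25,26,27,28,29,30,31): 0⊕1⊕1⊕1⊕1⊕0⊕0⊕0⊕1⊕0⊕0⊕1⊕1⊕1⊕1⊕1 = 0
s16 (pos 16,17,18,19,20,21,22,23,24,25,26,27,28,29,30,31): 1⊕1⊕0⊕0⊕1⊕0⊕1⊕1⊕1⊕0⊕0⊕1⊕1⊕1⊕1⊕1 = 1
Syndrome s16…s1 = 10110 → error at position 22.

10110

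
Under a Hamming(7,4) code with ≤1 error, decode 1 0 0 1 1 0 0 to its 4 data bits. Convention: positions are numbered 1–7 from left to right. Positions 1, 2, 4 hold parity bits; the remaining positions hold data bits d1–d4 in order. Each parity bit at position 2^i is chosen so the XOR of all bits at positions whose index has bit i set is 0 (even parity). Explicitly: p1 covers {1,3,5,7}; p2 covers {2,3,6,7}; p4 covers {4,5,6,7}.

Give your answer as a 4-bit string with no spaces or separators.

0100

s1 (pos 1,3,5,7): 1⊕0⊕1⊕0 = 0
s2 (pos 2,3,6,7): 0⊕0⊕0⊕0 = 0
s4 (pos 4,5,6,7): 1⊕1⊕0⊕0 = 0
Syndrome s4…s1 = 000 → no error.
Read data bits from positions 3,5,6,7: 0100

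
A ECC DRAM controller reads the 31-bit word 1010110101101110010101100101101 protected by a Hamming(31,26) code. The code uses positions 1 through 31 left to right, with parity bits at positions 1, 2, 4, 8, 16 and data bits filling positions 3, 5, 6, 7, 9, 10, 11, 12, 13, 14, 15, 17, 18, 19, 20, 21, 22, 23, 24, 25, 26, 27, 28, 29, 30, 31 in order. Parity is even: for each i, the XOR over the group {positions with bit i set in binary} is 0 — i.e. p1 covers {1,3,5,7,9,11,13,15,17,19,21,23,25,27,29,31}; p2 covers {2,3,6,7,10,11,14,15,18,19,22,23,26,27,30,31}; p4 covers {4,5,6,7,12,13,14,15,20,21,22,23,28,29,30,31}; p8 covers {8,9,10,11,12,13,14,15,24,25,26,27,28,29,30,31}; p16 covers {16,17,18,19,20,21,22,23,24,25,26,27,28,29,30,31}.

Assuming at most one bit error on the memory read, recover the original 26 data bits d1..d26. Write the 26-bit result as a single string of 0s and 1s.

s1 (pos 1,3,5,7,9,11,13,15,17,19,21,23,25,27,29,31): 1⊕1⊕1⊕0⊕0⊕1⊕1⊕1⊕0⊕0⊕0⊕1⊕0⊕0⊕1⊕1 = 1
s2 (pos 2,3,6,7,10,11,14,15,18,19,22,23,26,27,30,31): 0⊕1⊕1⊕0⊕1⊕1⊕1⊕1⊕1⊕0⊕1⊕1⊕1⊕0⊕0⊕1 = 1
s4 (pos 4,5,6,7,12,13,14,15,20,21,22,23,28,29,30,31): 0⊕1⊕1⊕0⊕0⊕1⊕1⊕1⊕1⊕0⊕1⊕1⊕1⊕1⊕0⊕1 = 1
s8 (pos 8,9,10,11,12,13,14,15,24,25,26,27,28,29,30,31): 1⊕0⊕1⊕1⊕0⊕1⊕1⊕1⊕0⊕0⊕1⊕0⊕1⊕1⊕0⊕1 = 0
s16 (pos 16,17,18,19,20,21,22,23,24,25,26,27,28,29,30,31): 0⊕0⊕1⊕0⊕1⊕0⊕1⊕1⊕0⊕0⊕1⊕0⊕1⊕1⊕0⊕1 = 0
Syndrome s16…s1 = 00111 → error at position 7.
Flip position 7: 1010110101101110010101100101101 → 1010111101101110010101100101101
Read data bits from positions 3,5,6,7,9,10,11,12,13,14,15,17,18,19,20,21,22,23,24,25,26,27,28,29,30,31: 11110110111010101100101101

11110110111010101100101101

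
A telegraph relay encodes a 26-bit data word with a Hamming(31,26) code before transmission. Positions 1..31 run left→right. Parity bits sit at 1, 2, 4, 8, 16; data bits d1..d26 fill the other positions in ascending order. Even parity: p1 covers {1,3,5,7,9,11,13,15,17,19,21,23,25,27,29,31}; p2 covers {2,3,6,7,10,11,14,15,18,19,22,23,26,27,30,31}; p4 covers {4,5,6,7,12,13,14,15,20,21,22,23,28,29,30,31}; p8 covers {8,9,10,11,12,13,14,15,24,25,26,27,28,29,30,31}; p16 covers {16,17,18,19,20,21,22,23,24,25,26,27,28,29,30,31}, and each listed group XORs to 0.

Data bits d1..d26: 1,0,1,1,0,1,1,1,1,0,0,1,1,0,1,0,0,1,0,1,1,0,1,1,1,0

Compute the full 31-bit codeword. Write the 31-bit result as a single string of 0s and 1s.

Place data at non-parity positions: p1 p2 1 p4 0 1 1 p8 0 1 1 1 1 0 0 p16 1 1 0 1 0 0 1 0 1 1 0 1 1 1 0
p1 (pos 1,3,5,7,9,11,13,15,17,19,21,23,25,27,29,31): XOR of data positions = 1⊕0⊕1⊕0⊕1⊕1⊕0⊕1⊕0⊕0⊕1⊕1⊕0⊕1⊕0 = 0
p2 (pos 2,3,6,7,10,11,14,15,18,19,22,23,26,27,30,31): XOR of data positions = 1⊕1⊕1⊕1⊕1⊕0⊕0⊕1⊕0⊕0⊕1⊕1⊕0⊕1⊕0 = 1
p4 (pos 4,5,6,7,12,13,14,15,20,21,22,23,28,29,30,31): XOR of data positions = 0⊕1⊕1⊕1⊕1⊕0⊕0⊕1⊕0⊕0⊕1⊕1⊕1⊕1⊕0 = 1
p8 (pos 8,9,10,11,12,13,14,15,24,25,26,27,28,29,30,31): XOR of data positions = 0⊕1⊕1⊕1⊕1⊕0⊕0⊕0⊕1⊕1⊕0⊕1⊕1⊕1⊕0 = 1
p16 (pos 16,17,18,19,20,21,22,23,24,25,26,27,28,29,30,31): XOR of data positions = 1⊕1⊕0⊕1⊕0⊕0⊕1⊕0⊕1⊕1⊕0⊕1⊕1⊕1⊕0 = 1
Codeword: 0111011101111001110100101101110

0111011101111001110100101101110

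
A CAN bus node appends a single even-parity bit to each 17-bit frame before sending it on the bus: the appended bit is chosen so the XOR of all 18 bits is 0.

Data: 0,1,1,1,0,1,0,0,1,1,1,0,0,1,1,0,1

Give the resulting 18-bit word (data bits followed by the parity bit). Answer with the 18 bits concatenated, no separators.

XOR of the 17 data bits: 0⊕1⊕1⊕1⊕0⊕1⊕0⊕0⊕1⊕1⊕1⊕0⊕0⊕1⊕1⊕0⊕1 = 0
Parity bit = 0 (so all 18 bits XOR to 0).

011101001110011010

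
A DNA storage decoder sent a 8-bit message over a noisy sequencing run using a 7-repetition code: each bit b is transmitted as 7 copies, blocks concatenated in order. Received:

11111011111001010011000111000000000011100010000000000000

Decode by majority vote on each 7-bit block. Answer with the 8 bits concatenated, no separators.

Block 1 (1111101): 6 ones → 1
Block 2 (1111001): 5 ones → 1
Block 3 (0100110): 3 ones → 0
Block 4 (0011100): 3 ones → 0
Block 5 (0000000): 0 ones → 0
Block 6 (0111000): 3 ones → 0
Block 7 (1000000): 1 one → 0
Block 8 (0000000): 0 ones → 0

11000000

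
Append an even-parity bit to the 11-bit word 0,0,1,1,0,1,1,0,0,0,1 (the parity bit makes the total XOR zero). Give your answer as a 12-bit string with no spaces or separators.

XOR of the 11 data bits: 0⊕0⊕1⊕1⊕0⊕1⊕1⊕0⊕0⊕0⊕1 = 1
Parity bit = 1 (so all 12 bits XOR to 0).

001101100011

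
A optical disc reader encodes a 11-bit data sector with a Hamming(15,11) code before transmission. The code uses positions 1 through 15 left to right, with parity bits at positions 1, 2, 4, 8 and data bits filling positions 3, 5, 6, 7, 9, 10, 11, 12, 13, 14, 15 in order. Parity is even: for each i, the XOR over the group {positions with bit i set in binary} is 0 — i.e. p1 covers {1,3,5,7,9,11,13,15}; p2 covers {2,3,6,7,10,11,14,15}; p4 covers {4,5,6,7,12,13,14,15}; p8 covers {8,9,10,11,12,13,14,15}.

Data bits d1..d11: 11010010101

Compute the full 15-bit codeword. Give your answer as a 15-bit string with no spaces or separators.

Place data at non-parity positions: p1 p2 1 p4 1 0 1 p8 0 0 1 0 1 0 1
p1 (pos 1,3,5,7,9,11,13,15): XOR of data positions = 1⊕1⊕1⊕0⊕1⊕1⊕1 = 0
p2 (pos 2,3,6,7,10,11,14,15): XOR of data positions = 1⊕0⊕1⊕0⊕1⊕0⊕1 = 0
p4 (pos 4,5,6,7,12,13,14,15): XOR of data positions = 1⊕0⊕1⊕0⊕1⊕0⊕1 = 0
p8 (pos 8,9,10,11,12,13,14,15): XOR of data positions = 0⊕0⊕1⊕0⊕1⊕0⊕1 = 1
Codeword: 001010110010101

001010110010101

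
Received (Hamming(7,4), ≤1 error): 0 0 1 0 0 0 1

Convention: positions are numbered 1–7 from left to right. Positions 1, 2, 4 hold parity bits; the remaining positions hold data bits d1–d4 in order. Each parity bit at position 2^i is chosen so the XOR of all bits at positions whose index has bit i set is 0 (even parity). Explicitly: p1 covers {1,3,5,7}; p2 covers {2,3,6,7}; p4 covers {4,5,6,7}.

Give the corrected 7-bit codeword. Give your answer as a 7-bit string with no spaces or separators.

0011001

s1 (pos 1,3,5,7): 0⊕1⊕0⊕1 = 0
s2 (pos 2,3,6,7): 0⊕1⊕0⊕1 = 0
s4 (pos 4,5,6,7): 0⊕0⊕0⊕1 = 1
Syndrome s4…s1 = 100 → error at position 4.
Flip position 4: 0010001 → 0011001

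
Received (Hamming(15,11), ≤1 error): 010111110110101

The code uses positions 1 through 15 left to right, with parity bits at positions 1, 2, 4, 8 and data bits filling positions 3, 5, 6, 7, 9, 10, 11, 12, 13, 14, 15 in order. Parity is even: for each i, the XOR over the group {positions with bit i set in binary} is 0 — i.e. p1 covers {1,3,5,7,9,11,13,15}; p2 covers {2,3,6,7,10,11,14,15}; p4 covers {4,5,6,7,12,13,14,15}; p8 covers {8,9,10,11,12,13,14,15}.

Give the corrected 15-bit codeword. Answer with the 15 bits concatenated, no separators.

010111111110101

s1 (pos 1,3,5,7,9,11,13,15): 0⊕0⊕1⊕1⊕0⊕1⊕1⊕1 = 1
s2 (pos 2,3,6,7,10,11,14,15): 1⊕0⊕1⊕1⊕1⊕1⊕0⊕1 = 0
s4 (pos 4,5,6,7,12,13,14,15): 1⊕1⊕1⊕1⊕0⊕1⊕0⊕1 = 0
s8 (pos 8,9,10,11,12,13,14,15): 1⊕0⊕1⊕1⊕0⊕1⊕0⊕1 = 1
Syndrome s8…s1 = 1001 → error at position 9.
Flip position 9: 010111110110101 → 010111111110101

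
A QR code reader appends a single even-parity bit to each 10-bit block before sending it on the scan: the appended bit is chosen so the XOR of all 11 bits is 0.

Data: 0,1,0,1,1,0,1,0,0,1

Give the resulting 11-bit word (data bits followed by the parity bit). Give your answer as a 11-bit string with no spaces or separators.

01011010011

XOR of the 10 data bits: 0⊕1⊕0⊕1⊕1⊕0⊕1⊕0⊕0⊕1 = 1
Parity bit = 1 (so all 11 bits XOR to 0).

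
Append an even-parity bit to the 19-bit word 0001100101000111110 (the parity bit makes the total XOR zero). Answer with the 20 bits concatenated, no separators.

XOR of the 19 data bits: 0⊕0⊕0⊕1⊕1⊕0⊕0⊕1⊕0⊕1⊕0⊕0⊕0⊕1⊕1⊕1⊕1⊕1⊕0 = 1
Parity bit = 1 (so all 20 bits XOR to 0).

00011001010001111101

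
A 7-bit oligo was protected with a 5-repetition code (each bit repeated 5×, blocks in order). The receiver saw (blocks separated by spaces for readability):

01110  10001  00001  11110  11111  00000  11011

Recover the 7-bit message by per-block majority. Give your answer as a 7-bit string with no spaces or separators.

1001101

Block 1 (01110): 3 ones → 1
Block 2 (10001): 2 ones → 0
Block 3 (00001): 1 one → 0
Block 4 (11110): 4 ones → 1
Block 5 (11111): 5 ones → 1
Block 6 (00000): 0 ones → 0
Block 7 (11011): 4 ones → 1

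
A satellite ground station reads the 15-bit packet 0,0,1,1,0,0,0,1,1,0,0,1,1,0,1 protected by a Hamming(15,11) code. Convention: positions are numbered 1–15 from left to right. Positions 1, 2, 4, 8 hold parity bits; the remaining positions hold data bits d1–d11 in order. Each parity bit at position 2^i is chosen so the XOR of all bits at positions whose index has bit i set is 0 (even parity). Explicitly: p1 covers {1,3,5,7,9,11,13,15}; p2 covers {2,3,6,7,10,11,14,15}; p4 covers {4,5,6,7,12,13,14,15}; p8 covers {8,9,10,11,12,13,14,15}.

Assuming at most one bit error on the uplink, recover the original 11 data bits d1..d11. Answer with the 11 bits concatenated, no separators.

s1 (pos 1,3,5,7,9,11,13,15): 0⊕1⊕0⊕0⊕1⊕0⊕1⊕1 = 0
s2 (pos 2,3,6,7,10,11,14,15): 0⊕1⊕0⊕0⊕0⊕0⊕0⊕1 = 0
s4 (pos 4,5,6,7,12,13,14,15): 1⊕0⊕0⊕0⊕1⊕1⊕0⊕1 = 0
s8 (pos 8,9,10,11,12,13,14,15): 1⊕1⊕0⊕0⊕1⊕1⊕0⊕1 = 1
Syndrome s8…s1 = 1000 → error at position 8.
Flip position 8: 001100011001101 → 001100001001101
Read data bits from positions 3,5,6,7,9,10,11,12,13,14,15: 10001001101

10001001101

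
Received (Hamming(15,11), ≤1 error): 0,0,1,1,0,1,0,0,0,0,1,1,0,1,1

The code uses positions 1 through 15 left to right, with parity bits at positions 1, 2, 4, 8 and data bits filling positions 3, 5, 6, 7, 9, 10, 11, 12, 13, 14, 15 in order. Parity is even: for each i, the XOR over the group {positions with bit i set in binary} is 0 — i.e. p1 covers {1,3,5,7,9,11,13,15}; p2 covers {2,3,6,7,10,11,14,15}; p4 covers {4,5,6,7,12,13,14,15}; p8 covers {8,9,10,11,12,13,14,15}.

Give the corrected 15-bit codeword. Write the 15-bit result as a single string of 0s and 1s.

s1 (pos 1,3,5,7,9,11,13,15): 0⊕1⊕0⊕0⊕0⊕1⊕0⊕1 = 1
s2 (pos 2,3,6,7,10,11,14,15): 0⊕1⊕1⊕0⊕0⊕1⊕1⊕1 = 1
s4 (pos 4,5,6,7,12,13,14,15): 1⊕0⊕1⊕0⊕1⊕0⊕1⊕1 = 1
s8 (pos 8,9,10,11,12,13,14,15): 0⊕0⊕0⊕1⊕1⊕0⊕1⊕1 = 0
Syndrome s8…s1 = 0111 → error at position 7.
Flip position 7: 001101000011011 → 001101100011011

001101100011011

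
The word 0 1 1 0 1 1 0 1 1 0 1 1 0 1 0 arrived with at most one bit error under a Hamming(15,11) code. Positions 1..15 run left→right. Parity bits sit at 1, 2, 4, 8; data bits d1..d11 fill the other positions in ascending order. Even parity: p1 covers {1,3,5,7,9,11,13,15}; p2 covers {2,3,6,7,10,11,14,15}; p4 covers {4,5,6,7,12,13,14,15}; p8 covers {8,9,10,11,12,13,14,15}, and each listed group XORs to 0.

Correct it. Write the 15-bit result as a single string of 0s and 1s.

011011011111010

s1 (pos 1,3,5,7,9,11,13,15): 0⊕1⊕1⊕0⊕1⊕1⊕0⊕0 = 0
s2 (pos 2,3,6,7,10,11,14,15): 1⊕1⊕1⊕0⊕0⊕1⊕1⊕0 = 1
s4 (pos 4,5,6,7,12,13,14,15): 0⊕1⊕1⊕0⊕1⊕0⊕1⊕0 = 0
s8 (pos 8,9,10,11,12,13,14,15): 1⊕1⊕0⊕1⊕1⊕0⊕1⊕0 = 1
Syndrome s8…s1 = 1010 → error at position 10.
Flip position 10: 011011011011010 → 011011011111010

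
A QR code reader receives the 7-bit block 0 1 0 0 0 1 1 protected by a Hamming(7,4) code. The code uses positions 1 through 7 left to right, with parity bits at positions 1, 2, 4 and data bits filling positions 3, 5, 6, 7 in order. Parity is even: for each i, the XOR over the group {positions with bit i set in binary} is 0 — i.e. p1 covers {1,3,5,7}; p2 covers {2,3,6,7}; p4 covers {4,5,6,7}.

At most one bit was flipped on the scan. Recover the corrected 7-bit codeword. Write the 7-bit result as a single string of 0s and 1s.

s1 (pos 1,3,5,7): 0⊕0⊕0⊕1 = 1
s2 (pos 2,3,6,7): 1⊕0⊕1⊕1 = 1
s4 (pos 4,5,6,7): 0⊕0⊕1⊕1 = 0
Syndrome s4…s1 = 011 → error at position 3.
Flip position 3: 0100011 → 0110011

0110011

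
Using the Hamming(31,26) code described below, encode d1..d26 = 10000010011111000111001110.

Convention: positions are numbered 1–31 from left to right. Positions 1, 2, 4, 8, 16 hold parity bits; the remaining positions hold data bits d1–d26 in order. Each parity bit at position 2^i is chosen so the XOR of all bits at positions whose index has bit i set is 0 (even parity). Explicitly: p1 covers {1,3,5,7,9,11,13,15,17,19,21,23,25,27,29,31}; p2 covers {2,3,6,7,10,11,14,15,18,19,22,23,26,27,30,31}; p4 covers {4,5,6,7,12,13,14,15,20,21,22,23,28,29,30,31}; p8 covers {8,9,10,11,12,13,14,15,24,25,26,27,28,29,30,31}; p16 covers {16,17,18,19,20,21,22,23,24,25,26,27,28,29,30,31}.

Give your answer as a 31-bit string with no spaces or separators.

0010000000100111111000111001110

Place data at non-parity positions: p1 p2 1 p4 0 0 0 p8 0 0 1 0 0 1 1 p16 1 1 1 0 0 0 1 1 1 0 0 1 1 1 0
p1 (pos 1,3,5,7,9,11,13,15,17,19,21,23,25,27,29,31): XOR of data positions = 1⊕0⊕0⊕0⊕1⊕0⊕1⊕1⊕1⊕0⊕1⊕1⊕0⊕1⊕0 = 0
p2 (pos 2,3,6,7,10,11,14,15,18,19,22,23,26,27,30,31): XOR of data positions = 1⊕0⊕0⊕0⊕1⊕1⊕1⊕1⊕1⊕0⊕1⊕0⊕0⊕1⊕0 = 0
p4 (pos 4,5,6,7,12,13,14,15,20,21,22,23,28,29,30,31): XOR of data positions = 0⊕0⊕0⊕0⊕0⊕1⊕1⊕0⊕0⊕0⊕1⊕1⊕1⊕1⊕0 = 0
p8 (pos 8,9,10,11,12,13,14,15,24,25,26,27,28,29,30,31): XOR of data positions = 0⊕0⊕1⊕0⊕0⊕1⊕1⊕1⊕1⊕0⊕0⊕1⊕1⊕1⊕0 = 0
p16 (pos 16,17,18,19,20,21,22,23,24,25,26,27,28,29,30,31): XOR of data positions = 1⊕1⊕1⊕0⊕0⊕0⊕1⊕1⊕1⊕0⊕0⊕1⊕1⊕1⊕0 = 1
Codeword: 0010000000100111111000111001110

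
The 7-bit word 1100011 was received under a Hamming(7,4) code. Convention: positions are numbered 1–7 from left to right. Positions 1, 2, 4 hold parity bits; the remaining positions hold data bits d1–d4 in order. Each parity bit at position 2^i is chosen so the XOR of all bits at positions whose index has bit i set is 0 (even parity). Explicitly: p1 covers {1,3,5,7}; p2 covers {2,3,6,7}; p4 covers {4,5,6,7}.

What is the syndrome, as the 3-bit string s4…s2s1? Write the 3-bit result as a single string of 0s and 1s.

010

s1 (pos 1,3,5,7): 1⊕0⊕0⊕1 = 0
s2 (pos 2,3,6,7): 1⊕0⊕1⊕1 = 1
s4 (pos 4,5,6,7): 0⊕0⊕1⊕1 = 0
Syndrome s4…s1 = 010 → error at position 2.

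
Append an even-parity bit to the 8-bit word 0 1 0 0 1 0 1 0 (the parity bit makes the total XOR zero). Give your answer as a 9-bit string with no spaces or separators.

010010101

XOR of the 8 data bits: 0⊕1⊕0⊕0⊕1⊕0⊕1⊕0 = 1
Parity bit = 1 (so all 9 bits XOR to 0).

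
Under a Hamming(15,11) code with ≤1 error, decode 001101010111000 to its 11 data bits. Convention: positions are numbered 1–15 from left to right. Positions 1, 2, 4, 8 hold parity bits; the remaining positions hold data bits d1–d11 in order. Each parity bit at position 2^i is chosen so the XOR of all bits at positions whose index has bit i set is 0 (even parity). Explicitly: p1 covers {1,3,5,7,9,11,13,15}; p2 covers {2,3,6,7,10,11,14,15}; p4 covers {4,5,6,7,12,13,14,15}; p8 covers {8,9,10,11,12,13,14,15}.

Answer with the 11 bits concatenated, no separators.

s1 (pos 1,3,5,7,9,11,13,15): 0⊕1⊕0⊕0⊕0⊕1⊕0⊕0 = 0
s2 (pos 2,3,6,7,10,11,14,15): 0⊕1⊕1⊕0⊕1⊕1⊕0⊕0 = 0
s4 (pos 4,5,6,7,12,13,14,15): 1⊕0⊕1⊕0⊕1⊕0⊕0⊕0 = 1
s8 (pos 8,9,10,11,12,13,14,15): 1⊕0⊕1⊕1⊕1⊕0⊕0⊕0 = 0
Syndrome s8…s1 = 0100 → error at position 4.
Flip position 4: 001101010111000 → 001001010111000
Read data bits from positions 3,5,6,7,9,10,11,12,13,14,15: 10100111000

10100111000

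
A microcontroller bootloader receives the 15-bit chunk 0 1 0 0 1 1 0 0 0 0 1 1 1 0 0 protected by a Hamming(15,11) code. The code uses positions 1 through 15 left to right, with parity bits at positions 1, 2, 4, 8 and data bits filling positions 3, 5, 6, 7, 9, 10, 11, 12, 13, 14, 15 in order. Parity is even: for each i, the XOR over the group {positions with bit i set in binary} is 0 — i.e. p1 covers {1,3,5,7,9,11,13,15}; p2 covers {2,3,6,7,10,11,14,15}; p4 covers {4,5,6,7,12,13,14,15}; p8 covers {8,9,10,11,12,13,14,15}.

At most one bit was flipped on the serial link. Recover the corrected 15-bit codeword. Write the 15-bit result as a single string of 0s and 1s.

s1 (pos 1,3,5,7,9,11,13,15): 0⊕0⊕1⊕0⊕0⊕1⊕1⊕0 = 1
s2 (pos 2,3,6,7,10,11,14,15): 1⊕0⊕1⊕0⊕0⊕1⊕0⊕0 = 1
s4 (pos 4,5,6,7,12,13,14,15): 0⊕1⊕1⊕0⊕1⊕1⊕0⊕0 = 0
s8 (pos 8,9,10,11,12,13,14,15): 0⊕0⊕0⊕1⊕1⊕1⊕0⊕0 = 1
Syndrome s8…s1 = 1011 → error at position 11.
Flip position 11: 010011000011100 → 010011000001100

010011000001100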